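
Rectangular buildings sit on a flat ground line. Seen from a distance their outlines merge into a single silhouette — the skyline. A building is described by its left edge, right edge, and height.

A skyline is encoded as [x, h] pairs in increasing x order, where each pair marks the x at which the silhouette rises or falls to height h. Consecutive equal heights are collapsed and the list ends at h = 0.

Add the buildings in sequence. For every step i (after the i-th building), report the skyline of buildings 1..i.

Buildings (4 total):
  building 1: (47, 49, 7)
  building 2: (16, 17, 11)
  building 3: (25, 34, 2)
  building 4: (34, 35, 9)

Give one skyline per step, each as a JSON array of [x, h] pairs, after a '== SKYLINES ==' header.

== SKYLINES ==
[[47,7],[49,0]]
[[16,11],[17,0],[47,7],[49,0]]
[[16,11],[17,0],[25,2],[34,0],[47,7],[49,0]]
[[16,11],[17,0],[25,2],[34,9],[35,0],[47,7],[49,0]]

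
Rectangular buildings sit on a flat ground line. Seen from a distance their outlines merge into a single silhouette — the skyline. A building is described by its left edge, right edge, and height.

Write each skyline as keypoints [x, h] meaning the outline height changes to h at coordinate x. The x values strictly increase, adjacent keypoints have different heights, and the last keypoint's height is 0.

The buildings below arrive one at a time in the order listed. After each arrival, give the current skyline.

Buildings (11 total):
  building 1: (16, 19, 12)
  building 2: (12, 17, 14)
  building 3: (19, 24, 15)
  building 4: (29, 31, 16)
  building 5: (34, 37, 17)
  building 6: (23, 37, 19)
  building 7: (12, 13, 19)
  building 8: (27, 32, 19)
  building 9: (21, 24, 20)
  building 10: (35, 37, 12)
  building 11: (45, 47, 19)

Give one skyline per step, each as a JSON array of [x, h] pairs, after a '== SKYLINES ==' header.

== SKYLINES ==
[[16,12],[19,0]]
[[12,14],[17,12],[19,0]]
[[12,14],[17,12],[19,15],[24,0]]
[[12,14],[17,12],[19,15],[24,0],[29,16],[31,0]]
[[12,14],[17,12],[19,15],[24,0],[29,16],[31,0],[34,17],[37,0]]
[[12,14],[17,12],[19,15],[23,19],[37,0]]
[[12,19],[13,14],[17,12],[19,15],[23,19],[37,0]]
[[12,19],[13,14],[17,12],[19,15],[23,19],[37,0]]
[[12,19],[13,14],[17,12],[19,15],[21,20],[24,19],[37,0]]
[[12,19],[13,14],[17,12],[19,15],[21,20],[24,19],[37,0]]
[[12,19],[13,14],[17,12],[19,15],[21,20],[24,19],[37,0],[45,19],[47,0]]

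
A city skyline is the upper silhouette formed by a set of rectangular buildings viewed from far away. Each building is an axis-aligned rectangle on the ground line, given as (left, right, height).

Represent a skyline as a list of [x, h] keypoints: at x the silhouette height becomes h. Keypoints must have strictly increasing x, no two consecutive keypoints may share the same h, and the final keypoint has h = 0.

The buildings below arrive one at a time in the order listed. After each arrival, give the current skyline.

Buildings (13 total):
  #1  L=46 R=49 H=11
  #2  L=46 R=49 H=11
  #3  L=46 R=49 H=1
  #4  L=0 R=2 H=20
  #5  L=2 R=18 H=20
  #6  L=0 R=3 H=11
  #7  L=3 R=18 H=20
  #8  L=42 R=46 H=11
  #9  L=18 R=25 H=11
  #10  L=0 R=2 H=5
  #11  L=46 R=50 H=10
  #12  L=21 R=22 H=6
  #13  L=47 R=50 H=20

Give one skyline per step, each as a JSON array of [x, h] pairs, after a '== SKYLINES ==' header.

== SKYLINES ==
[[46,11],[49,0]]
[[46,11],[49,0]]
[[46,11],[49,0]]
[[0,20],[2,0],[46,11],[49,0]]
[[0,20],[18,0],[46,11],[49,0]]
[[0,20],[18,0],[46,11],[49,0]]
[[0,20],[18,0],[46,11],[49,0]]
[[0,20],[18,0],[42,11],[49,0]]
[[0,20],[18,11],[25,0],[42,11],[49,0]]
[[0,20],[18,11],[25,0],[42,11],[49,0]]
[[0,20],[18,11],[25,0],[42,11],[49,10],[50,0]]
[[0,20],[18,11],[25,0],[42,11],[49,10],[50,0]]
[[0,20],[18,11],[25,0],[42,11],[47,20],[50,0]]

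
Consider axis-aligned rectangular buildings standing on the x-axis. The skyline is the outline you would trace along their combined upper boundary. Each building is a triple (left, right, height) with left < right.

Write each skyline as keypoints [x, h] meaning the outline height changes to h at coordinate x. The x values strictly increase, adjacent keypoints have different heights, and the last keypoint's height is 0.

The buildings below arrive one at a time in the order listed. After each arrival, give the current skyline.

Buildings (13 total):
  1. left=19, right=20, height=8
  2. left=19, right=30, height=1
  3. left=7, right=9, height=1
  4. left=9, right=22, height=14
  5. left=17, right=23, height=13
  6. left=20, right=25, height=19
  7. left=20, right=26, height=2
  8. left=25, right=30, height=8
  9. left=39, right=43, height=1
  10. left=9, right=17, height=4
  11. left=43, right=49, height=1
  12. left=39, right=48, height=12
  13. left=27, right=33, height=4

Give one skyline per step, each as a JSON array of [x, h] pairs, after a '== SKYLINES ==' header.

== SKYLINES ==
[[19,8],[20,0]]
[[19,8],[20,1],[30,0]]
[[7,1],[9,0],[19,8],[20,1],[30,0]]
[[7,1],[9,14],[22,1],[30,0]]
[[7,1],[9,14],[22,13],[23,1],[30,0]]
[[7,1],[9,14],[20,19],[25,1],[30,0]]
[[7,1],[9,14],[20,19],[25,2],[26,1],[30,0]]
[[7,1],[9,14],[20,19],[25,8],[30,0]]
[[7,1],[9,14],[20,19],[25,8],[30,0],[39,1],[43,0]]
[[7,1],[9,14],[20,19],[25,8],[30,0],[39,1],[43,0]]
[[7,1],[9,14],[20,19],[25,8],[30,0],[39,1],[49,0]]
[[7,1],[9,14],[20,19],[25,8],[30,0],[39,12],[48,1],[49,0]]
[[7,1],[9,14],[20,19],[25,8],[30,4],[33,0],[39,12],[48,1],[49,0]]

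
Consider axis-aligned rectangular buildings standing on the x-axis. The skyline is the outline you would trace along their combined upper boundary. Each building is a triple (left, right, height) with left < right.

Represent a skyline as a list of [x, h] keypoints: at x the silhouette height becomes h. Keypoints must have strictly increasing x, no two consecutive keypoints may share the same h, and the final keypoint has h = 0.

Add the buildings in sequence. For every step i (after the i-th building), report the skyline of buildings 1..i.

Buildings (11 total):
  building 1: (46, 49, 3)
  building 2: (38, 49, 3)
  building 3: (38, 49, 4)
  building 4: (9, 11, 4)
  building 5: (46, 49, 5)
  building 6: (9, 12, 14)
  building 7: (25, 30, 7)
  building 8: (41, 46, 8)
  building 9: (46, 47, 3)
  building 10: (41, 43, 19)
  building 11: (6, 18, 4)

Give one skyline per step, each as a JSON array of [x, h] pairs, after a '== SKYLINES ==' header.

== SKYLINES ==
[[46,3],[49,0]]
[[38,3],[49,0]]
[[38,4],[49,0]]
[[9,4],[11,0],[38,4],[49,0]]
[[9,4],[11,0],[38,4],[46,5],[49,0]]
[[9,14],[12,0],[38,4],[46,5],[49,0]]
[[9,14],[12,0],[25,7],[30,0],[38,4],[46,5],[49,0]]
[[9,14],[12,0],[25,7],[30,0],[38,4],[41,8],[46,5],[49,0]]
[[9,14],[12,0],[25,7],[30,0],[38,4],[41,8],[46,5],[49,0]]
[[9,14],[12,0],[25,7],[30,0],[38,4],[41,19],[43,8],[46,5],[49,0]]
[[6,4],[9,14],[12,4],[18,0],[25,7],[30,0],[38,4],[41,19],[43,8],[46,5],[49,0]]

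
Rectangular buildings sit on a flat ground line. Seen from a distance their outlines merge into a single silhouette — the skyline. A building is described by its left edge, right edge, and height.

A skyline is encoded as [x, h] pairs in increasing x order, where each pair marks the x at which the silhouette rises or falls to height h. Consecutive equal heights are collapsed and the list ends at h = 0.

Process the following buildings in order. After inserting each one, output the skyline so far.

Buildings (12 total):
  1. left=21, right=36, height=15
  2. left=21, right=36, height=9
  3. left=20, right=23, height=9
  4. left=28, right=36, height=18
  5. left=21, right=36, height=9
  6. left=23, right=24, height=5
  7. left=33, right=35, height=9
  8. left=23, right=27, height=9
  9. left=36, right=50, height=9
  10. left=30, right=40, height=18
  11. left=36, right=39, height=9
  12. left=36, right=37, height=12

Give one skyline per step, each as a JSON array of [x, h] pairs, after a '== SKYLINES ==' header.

== SKYLINES ==
[[21,15],[36,0]]
[[21,15],[36,0]]
[[20,9],[21,15],[36,0]]
[[20,9],[21,15],[28,18],[36,0]]
[[20,9],[21,15],[28,18],[36,0]]
[[20,9],[21,15],[28,18],[36,0]]
[[20,9],[21,15],[28,18],[36,0]]
[[20,9],[21,15],[28,18],[36,0]]
[[20,9],[21,15],[28,18],[36,9],[50,0]]
[[20,9],[21,15],[28,18],[40,9],[50,0]]
[[20,9],[21,15],[28,18],[40,9],[50,0]]
[[20,9],[21,15],[28,18],[40,9],[50,0]]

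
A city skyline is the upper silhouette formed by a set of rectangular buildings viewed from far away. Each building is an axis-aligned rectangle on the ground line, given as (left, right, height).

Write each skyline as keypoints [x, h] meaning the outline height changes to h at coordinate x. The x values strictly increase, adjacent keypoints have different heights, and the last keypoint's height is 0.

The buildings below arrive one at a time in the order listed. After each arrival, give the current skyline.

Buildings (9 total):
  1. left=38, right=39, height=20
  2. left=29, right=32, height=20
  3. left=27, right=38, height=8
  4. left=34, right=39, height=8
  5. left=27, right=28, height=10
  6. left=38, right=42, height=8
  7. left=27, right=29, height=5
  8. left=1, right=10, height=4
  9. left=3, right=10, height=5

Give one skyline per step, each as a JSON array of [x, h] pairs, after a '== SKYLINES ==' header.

== SKYLINES ==
[[38,20],[39,0]]
[[29,20],[32,0],[38,20],[39,0]]
[[27,8],[29,20],[32,8],[38,20],[39,0]]
[[27,8],[29,20],[32,8],[38,20],[39,0]]
[[27,10],[28,8],[29,20],[32,8],[38,20],[39,0]]
[[27,10],[28,8],[29,20],[32,8],[38,20],[39,8],[42,0]]
[[27,10],[28,8],[29,20],[32,8],[38,20],[39,8],[42,0]]
[[1,4],[10,0],[27,10],[28,8],[29,20],[32,8],[38,20],[39,8],[42,0]]
[[1,4],[3,5],[10,0],[27,10],[28,8],[29,20],[32,8],[38,20],[39,8],[42,0]]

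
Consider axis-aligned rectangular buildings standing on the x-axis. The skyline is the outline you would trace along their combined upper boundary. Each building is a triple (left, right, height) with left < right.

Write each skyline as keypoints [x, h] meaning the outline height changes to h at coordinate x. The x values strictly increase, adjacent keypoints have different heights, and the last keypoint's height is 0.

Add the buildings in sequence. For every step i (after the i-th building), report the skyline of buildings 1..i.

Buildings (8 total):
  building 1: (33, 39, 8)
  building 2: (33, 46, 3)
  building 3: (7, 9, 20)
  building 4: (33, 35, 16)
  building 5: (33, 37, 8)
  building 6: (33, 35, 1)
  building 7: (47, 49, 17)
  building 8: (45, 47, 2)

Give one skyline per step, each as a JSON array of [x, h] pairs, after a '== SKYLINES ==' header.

== SKYLINES ==
[[33,8],[39,0]]
[[33,8],[39,3],[46,0]]
[[7,20],[9,0],[33,8],[39,3],[46,0]]
[[7,20],[9,0],[33,16],[35,8],[39,3],[46,0]]
[[7,20],[9,0],[33,16],[35,8],[39,3],[46,0]]
[[7,20],[9,0],[33,16],[35,8],[39,3],[46,0]]
[[7,20],[9,0],[33,16],[35,8],[39,3],[46,0],[47,17],[49,0]]
[[7,20],[9,0],[33,16],[35,8],[39,3],[46,2],[47,17],[49,0]]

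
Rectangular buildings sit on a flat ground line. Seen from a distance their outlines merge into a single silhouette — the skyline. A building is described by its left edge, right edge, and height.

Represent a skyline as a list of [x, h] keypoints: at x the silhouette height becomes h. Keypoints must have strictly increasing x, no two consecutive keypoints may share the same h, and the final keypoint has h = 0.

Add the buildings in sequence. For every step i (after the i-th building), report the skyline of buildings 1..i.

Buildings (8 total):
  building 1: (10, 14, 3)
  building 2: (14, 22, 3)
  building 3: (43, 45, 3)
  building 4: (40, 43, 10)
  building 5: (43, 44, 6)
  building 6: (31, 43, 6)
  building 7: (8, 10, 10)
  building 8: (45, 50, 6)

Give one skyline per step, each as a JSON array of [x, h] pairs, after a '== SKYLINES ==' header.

== SKYLINES ==
[[10,3],[14,0]]
[[10,3],[22,0]]
[[10,3],[22,0],[43,3],[45,0]]
[[10,3],[22,0],[40,10],[43,3],[45,0]]
[[10,3],[22,0],[40,10],[43,6],[44,3],[45,0]]
[[10,3],[22,0],[31,6],[40,10],[43,6],[44,3],[45,0]]
[[8,10],[10,3],[22,0],[31,6],[40,10],[43,6],[44,3],[45,0]]
[[8,10],[10,3],[22,0],[31,6],[40,10],[43,6],[44,3],[45,6],[50,0]]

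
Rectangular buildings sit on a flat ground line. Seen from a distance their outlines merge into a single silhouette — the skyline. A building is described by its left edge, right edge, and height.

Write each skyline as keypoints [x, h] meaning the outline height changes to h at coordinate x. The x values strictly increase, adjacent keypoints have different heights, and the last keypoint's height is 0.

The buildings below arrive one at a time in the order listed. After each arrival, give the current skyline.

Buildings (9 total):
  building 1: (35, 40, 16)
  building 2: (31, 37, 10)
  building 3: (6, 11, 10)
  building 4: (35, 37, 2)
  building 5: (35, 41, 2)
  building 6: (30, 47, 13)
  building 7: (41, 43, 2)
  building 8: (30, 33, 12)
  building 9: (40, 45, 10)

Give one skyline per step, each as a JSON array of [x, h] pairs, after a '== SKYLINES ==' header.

== SKYLINES ==
[[35,16],[40,0]]
[[31,10],[35,16],[40,0]]
[[6,10],[11,0],[31,10],[35,16],[40,0]]
[[6,10],[11,0],[31,10],[35,16],[40,0]]
[[6,10],[11,0],[31,10],[35,16],[40,2],[41,0]]
[[6,10],[11,0],[30,13],[35,16],[40,13],[47,0]]
[[6,10],[11,0],[30,13],[35,16],[40,13],[47,0]]
[[6,10],[11,0],[30,13],[35,16],[40,13],[47,0]]
[[6,10],[11,0],[30,13],[35,16],[40,13],[47,0]]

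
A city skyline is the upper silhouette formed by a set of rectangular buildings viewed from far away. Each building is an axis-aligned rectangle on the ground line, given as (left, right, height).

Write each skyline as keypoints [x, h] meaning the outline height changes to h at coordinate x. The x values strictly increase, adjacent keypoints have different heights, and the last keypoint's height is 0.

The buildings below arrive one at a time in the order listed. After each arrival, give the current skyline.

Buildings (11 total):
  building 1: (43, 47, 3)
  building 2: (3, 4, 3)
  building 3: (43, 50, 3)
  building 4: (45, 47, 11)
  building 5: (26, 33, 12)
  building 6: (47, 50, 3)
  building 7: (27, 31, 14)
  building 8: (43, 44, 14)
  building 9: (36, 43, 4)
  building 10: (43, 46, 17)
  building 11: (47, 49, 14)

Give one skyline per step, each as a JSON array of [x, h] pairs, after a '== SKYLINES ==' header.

== SKYLINES ==
[[43,3],[47,0]]
[[3,3],[4,0],[43,3],[47,0]]
[[3,3],[4,0],[43,3],[50,0]]
[[3,3],[4,0],[43,3],[45,11],[47,3],[50,0]]
[[3,3],[4,0],[26,12],[33,0],[43,3],[45,11],[47,3],[50,0]]
[[3,3],[4,0],[26,12],[33,0],[43,3],[45,11],[47,3],[50,0]]
[[3,3],[4,0],[26,12],[27,14],[31,12],[33,0],[43,3],[45,11],[47,3],[50,0]]
[[3,3],[4,0],[26,12],[27,14],[31,12],[33,0],[43,14],[44,3],[45,11],[47,3],[50,0]]
[[3,3],[4,0],[26,12],[27,14],[31,12],[33,0],[36,4],[43,14],[44,3],[45,11],[47,3],[50,0]]
[[3,3],[4,0],[26,12],[27,14],[31,12],[33,0],[36,4],[43,17],[46,11],[47,3],[50,0]]
[[3,3],[4,0],[26,12],[27,14],[31,12],[33,0],[36,4],[43,17],[46,11],[47,14],[49,3],[50,0]]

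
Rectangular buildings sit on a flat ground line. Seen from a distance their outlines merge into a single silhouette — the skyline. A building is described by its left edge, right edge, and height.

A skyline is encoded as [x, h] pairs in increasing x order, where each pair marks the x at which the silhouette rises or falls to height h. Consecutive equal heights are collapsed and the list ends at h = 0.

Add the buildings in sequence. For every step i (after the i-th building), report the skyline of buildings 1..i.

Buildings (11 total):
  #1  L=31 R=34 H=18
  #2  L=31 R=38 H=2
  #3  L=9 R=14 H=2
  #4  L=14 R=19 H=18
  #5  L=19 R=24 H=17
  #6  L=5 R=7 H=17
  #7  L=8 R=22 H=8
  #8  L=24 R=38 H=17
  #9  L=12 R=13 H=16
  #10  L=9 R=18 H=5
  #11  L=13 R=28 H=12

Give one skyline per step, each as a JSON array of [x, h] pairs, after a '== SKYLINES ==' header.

== SKYLINES ==
[[31,18],[34,0]]
[[31,18],[34,2],[38,0]]
[[9,2],[14,0],[31,18],[34,2],[38,0]]
[[9,2],[14,18],[19,0],[31,18],[34,2],[38,0]]
[[9,2],[14,18],[19,17],[24,0],[31,18],[34,2],[38,0]]
[[5,17],[7,0],[9,2],[14,18],[19,17],[24,0],[31,18],[34,2],[38,0]]
[[5,17],[7,0],[8,8],[14,18],[19,17],[24,0],[31,18],[34,2],[38,0]]
[[5,17],[7,0],[8,8],[14,18],[19,17],[31,18],[34,17],[38,0]]
[[5,17],[7,0],[8,8],[12,16],[13,8],[14,18],[19,17],[31,18],[34,17],[38,0]]
[[5,17],[7,0],[8,8],[12,16],[13,8],[14,18],[19,17],[31,18],[34,17],[38,0]]
[[5,17],[7,0],[8,8],[12,16],[13,12],[14,18],[19,17],[31,18],[34,17],[38,0]]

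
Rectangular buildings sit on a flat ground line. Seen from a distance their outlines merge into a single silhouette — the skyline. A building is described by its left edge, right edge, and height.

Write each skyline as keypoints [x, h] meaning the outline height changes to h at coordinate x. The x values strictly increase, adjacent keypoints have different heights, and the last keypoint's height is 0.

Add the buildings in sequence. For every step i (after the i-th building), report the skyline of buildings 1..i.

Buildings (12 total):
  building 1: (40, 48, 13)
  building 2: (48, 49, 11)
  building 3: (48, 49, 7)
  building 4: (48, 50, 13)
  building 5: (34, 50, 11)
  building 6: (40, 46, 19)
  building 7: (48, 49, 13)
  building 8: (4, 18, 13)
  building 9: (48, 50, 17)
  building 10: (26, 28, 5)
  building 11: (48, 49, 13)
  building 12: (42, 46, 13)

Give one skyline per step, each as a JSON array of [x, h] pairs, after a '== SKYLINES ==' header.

== SKYLINES ==
[[40,13],[48,0]]
[[40,13],[48,11],[49,0]]
[[40,13],[48,11],[49,0]]
[[40,13],[50,0]]
[[34,11],[40,13],[50,0]]
[[34,11],[40,19],[46,13],[50,0]]
[[34,11],[40,19],[46,13],[50,0]]
[[4,13],[18,0],[34,11],[40,19],[46,13],[50,0]]
[[4,13],[18,0],[34,11],[40,19],[46,13],[48,17],[50,0]]
[[4,13],[18,0],[26,5],[28,0],[34,11],[40,19],[46,13],[48,17],[50,0]]
[[4,13],[18,0],[26,5],[28,0],[34,11],[40,19],[46,13],[48,17],[50,0]]
[[4,13],[18,0],[26,5],[28,0],[34,11],[40,19],[46,13],[48,17],[50,0]]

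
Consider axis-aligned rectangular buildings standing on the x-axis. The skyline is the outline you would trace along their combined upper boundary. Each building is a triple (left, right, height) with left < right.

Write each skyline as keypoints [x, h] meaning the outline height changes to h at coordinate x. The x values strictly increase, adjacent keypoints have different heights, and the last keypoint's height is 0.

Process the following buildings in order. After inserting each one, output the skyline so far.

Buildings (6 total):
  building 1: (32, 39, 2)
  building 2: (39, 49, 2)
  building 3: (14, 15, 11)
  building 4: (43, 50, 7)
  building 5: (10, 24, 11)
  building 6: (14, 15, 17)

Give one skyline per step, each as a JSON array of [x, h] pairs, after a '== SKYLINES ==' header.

== SKYLINES ==
[[32,2],[39,0]]
[[32,2],[49,0]]
[[14,11],[15,0],[32,2],[49,0]]
[[14,11],[15,0],[32,2],[43,7],[50,0]]
[[10,11],[24,0],[32,2],[43,7],[50,0]]
[[10,11],[14,17],[15,11],[24,0],[32,2],[43,7],[50,0]]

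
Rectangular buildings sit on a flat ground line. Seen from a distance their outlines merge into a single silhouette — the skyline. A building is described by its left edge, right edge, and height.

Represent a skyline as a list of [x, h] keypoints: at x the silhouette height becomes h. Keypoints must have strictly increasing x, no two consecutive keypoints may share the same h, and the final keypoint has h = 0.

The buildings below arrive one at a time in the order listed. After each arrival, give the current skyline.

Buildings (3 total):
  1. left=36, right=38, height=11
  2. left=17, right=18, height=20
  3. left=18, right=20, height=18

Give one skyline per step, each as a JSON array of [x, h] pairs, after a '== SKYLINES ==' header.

== SKYLINES ==
[[36,11],[38,0]]
[[17,20],[18,0],[36,11],[38,0]]
[[17,20],[18,18],[20,0],[36,11],[38,0]]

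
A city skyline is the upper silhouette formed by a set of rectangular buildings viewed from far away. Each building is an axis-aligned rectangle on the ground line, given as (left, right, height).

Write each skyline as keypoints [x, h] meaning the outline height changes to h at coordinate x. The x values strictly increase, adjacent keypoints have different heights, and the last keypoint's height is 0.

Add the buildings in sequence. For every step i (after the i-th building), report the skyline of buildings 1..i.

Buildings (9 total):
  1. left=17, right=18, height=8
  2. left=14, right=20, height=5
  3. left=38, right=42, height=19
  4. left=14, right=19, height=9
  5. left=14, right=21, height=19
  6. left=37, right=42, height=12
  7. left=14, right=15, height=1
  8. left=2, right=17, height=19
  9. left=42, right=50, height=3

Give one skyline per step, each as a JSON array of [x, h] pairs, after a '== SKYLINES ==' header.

== SKYLINES ==
[[17,8],[18,0]]
[[14,5],[17,8],[18,5],[20,0]]
[[14,5],[17,8],[18,5],[20,0],[38,19],[42,0]]
[[14,9],[19,5],[20,0],[38,19],[42,0]]
[[14,19],[21,0],[38,19],[42,0]]
[[14,19],[21,0],[37,12],[38,19],[42,0]]
[[14,19],[21,0],[37,12],[38,19],[42,0]]
[[2,19],[21,0],[37,12],[38,19],[42,0]]
[[2,19],[21,0],[37,12],[38,19],[42,3],[50,0]]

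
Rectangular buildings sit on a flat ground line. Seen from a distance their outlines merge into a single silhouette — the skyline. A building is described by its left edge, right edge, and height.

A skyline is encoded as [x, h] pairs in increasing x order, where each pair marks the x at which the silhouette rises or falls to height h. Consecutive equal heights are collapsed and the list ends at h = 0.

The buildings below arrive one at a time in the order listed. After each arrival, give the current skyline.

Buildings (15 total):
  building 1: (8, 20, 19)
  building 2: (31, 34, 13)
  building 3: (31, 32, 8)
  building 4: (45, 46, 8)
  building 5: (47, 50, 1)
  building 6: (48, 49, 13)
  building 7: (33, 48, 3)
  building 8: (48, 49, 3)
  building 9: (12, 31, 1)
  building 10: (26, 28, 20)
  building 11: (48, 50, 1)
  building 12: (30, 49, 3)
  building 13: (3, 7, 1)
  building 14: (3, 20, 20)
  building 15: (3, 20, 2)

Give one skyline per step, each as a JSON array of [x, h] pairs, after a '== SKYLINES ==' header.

== SKYLINES ==
[[8,19],[20,0]]
[[8,19],[20,0],[31,13],[34,0]]
[[8,19],[20,0],[31,13],[34,0]]
[[8,19],[20,0],[31,13],[34,0],[45,8],[46,0]]
[[8,19],[20,0],[31,13],[34,0],[45,8],[46,0],[47,1],[50,0]]
[[8,19],[20,0],[31,13],[34,0],[45,8],[46,0],[47,1],[48,13],[49,1],[50,0]]
[[8,19],[20,0],[31,13],[34,3],[45,8],[46,3],[48,13],[49,1],[50,0]]
[[8,19],[20,0],[31,13],[34,3],[45,8],[46,3],[48,13],[49,1],[50,0]]
[[8,19],[20,1],[31,13],[34,3],[45,8],[46,3],[48,13],[49,1],[50,0]]
[[8,19],[20,1],[26,20],[28,1],[31,13],[34,3],[45,8],[46,3],[48,13],[49,1],[50,0]]
[[8,19],[20,1],[26,20],[28,1],[31,13],[34,3],[45,8],[46,3],[48,13],[49,1],[50,0]]
[[8,19],[20,1],[26,20],[28,1],[30,3],[31,13],[34,3],[45,8],[46,3],[48,13],[49,1],[50,0]]
[[3,1],[7,0],[8,19],[20,1],[26,20],[28,1],[30,3],[31,13],[34,3],[45,8],[46,3],[48,13],[49,1],[50,0]]
[[3,20],[20,1],[26,20],[28,1],[30,3],[31,13],[34,3],[45,8],[46,3],[48,13],[49,1],[50,0]]
[[3,20],[20,1],[26,20],[28,1],[30,3],[31,13],[34,3],[45,8],[46,3],[48,13],[49,1],[50,0]]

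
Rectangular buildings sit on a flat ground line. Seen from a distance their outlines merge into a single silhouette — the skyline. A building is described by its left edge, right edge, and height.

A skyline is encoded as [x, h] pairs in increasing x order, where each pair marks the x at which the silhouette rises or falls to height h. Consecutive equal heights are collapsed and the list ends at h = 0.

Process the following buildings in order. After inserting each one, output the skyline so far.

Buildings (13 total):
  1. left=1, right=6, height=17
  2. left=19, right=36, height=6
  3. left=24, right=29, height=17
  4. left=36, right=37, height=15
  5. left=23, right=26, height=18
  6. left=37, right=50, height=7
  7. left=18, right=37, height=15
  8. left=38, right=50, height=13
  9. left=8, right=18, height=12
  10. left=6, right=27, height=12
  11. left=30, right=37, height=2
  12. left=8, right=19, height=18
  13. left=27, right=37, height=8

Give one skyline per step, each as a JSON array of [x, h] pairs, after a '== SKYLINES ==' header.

== SKYLINES ==
[[1,17],[6,0]]
[[1,17],[6,0],[19,6],[36,0]]
[[1,17],[6,0],[19,6],[24,17],[29,6],[36,0]]
[[1,17],[6,0],[19,6],[24,17],[29,6],[36,15],[37,0]]
[[1,17],[6,0],[19,6],[23,18],[26,17],[29,6],[36,15],[37,0]]
[[1,17],[6,0],[19,6],[23,18],[26,17],[29,6],[36,15],[37,7],[50,0]]
[[1,17],[6,0],[18,15],[23,18],[26,17],[29,15],[37,7],[50,0]]
[[1,17],[6,0],[18,15],[23,18],[26,17],[29,15],[37,7],[38,13],[50,0]]
[[1,17],[6,0],[8,12],[18,15],[23,18],[26,17],[29,15],[37,7],[38,13],[50,0]]
[[1,17],[6,12],[18,15],[23,18],[26,17],[29,15],[37,7],[38,13],[50,0]]
[[1,17],[6,12],[18,15],[23,18],[26,17],[29,15],[37,7],[38,13],[50,0]]
[[1,17],[6,12],[8,18],[19,15],[23,18],[26,17],[29,15],[37,7],[38,13],[50,0]]
[[1,17],[6,12],[8,18],[19,15],[23,18],[26,17],[29,15],[37,7],[38,13],[50,0]]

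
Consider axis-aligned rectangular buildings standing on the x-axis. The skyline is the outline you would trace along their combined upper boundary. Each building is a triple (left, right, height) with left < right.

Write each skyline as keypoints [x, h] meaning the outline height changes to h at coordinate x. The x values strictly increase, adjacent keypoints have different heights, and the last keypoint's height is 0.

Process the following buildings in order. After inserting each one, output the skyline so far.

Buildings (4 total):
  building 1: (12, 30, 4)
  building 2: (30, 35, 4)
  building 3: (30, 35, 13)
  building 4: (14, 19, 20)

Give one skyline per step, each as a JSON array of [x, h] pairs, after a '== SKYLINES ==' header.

== SKYLINES ==
[[12,4],[30,0]]
[[12,4],[35,0]]
[[12,4],[30,13],[35,0]]
[[12,4],[14,20],[19,4],[30,13],[35,0]]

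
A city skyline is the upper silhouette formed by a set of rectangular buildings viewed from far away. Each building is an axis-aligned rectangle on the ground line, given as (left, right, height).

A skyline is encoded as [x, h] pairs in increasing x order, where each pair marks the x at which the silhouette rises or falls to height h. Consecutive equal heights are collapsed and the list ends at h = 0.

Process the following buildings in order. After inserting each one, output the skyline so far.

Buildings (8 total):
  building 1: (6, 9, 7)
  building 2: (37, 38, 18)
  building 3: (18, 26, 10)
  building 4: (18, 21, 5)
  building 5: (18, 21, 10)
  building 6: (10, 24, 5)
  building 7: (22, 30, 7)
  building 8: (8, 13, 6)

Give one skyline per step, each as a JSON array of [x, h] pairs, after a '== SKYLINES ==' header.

== SKYLINES ==
[[6,7],[9,0]]
[[6,7],[9,0],[37,18],[38,0]]
[[6,7],[9,0],[18,10],[26,0],[37,18],[38,0]]
[[6,7],[9,0],[18,10],[26,0],[37,18],[38,0]]
[[6,7],[9,0],[18,10],[26,0],[37,18],[38,0]]
[[6,7],[9,0],[10,5],[18,10],[26,0],[37,18],[38,0]]
[[6,7],[9,0],[10,5],[18,10],[26,7],[30,0],[37,18],[38,0]]
[[6,7],[9,6],[13,5],[18,10],[26,7],[30,0],[37,18],[38,0]]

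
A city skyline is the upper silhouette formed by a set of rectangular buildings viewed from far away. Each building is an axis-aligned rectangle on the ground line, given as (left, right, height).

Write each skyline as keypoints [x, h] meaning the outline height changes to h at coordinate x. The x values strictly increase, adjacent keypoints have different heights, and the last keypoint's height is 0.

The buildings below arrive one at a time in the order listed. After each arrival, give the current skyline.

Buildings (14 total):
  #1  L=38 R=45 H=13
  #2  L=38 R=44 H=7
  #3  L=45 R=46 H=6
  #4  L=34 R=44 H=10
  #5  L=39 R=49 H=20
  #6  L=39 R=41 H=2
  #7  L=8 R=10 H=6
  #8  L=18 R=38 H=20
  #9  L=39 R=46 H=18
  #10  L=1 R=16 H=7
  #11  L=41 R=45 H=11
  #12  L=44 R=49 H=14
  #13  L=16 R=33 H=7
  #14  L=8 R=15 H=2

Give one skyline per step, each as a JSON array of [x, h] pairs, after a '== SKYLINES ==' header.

== SKYLINES ==
[[38,13],[45,0]]
[[38,13],[45,0]]
[[38,13],[45,6],[46,0]]
[[34,10],[38,13],[45,6],[46,0]]
[[34,10],[38,13],[39,20],[49,0]]
[[34,10],[38,13],[39,20],[49,0]]
[[8,6],[10,0],[34,10],[38,13],[39,20],[49,0]]
[[8,6],[10,0],[18,20],[38,13],[39,20],[49,0]]
[[8,6],[10,0],[18,20],[38,13],[39,20],[49,0]]
[[1,7],[16,0],[18,20],[38,13],[39,20],[49,0]]
[[1,7],[16,0],[18,20],[38,13],[39,20],[49,0]]
[[1,7],[16,0],[18,20],[38,13],[39,20],[49,0]]
[[1,7],[18,20],[38,13],[39,20],[49,0]]
[[1,7],[18,20],[38,13],[39,20],[49,0]]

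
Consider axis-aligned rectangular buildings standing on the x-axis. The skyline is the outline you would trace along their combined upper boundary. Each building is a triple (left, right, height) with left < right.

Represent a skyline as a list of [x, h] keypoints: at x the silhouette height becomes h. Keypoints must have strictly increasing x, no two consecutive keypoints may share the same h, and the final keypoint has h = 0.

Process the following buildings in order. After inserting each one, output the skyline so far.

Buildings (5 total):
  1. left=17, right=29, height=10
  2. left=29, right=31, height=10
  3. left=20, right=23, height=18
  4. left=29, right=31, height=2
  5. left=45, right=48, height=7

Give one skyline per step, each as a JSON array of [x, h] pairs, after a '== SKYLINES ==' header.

== SKYLINES ==
[[17,10],[29,0]]
[[17,10],[31,0]]
[[17,10],[20,18],[23,10],[31,0]]
[[17,10],[20,18],[23,10],[31,0]]
[[17,10],[20,18],[23,10],[31,0],[45,7],[48,0]]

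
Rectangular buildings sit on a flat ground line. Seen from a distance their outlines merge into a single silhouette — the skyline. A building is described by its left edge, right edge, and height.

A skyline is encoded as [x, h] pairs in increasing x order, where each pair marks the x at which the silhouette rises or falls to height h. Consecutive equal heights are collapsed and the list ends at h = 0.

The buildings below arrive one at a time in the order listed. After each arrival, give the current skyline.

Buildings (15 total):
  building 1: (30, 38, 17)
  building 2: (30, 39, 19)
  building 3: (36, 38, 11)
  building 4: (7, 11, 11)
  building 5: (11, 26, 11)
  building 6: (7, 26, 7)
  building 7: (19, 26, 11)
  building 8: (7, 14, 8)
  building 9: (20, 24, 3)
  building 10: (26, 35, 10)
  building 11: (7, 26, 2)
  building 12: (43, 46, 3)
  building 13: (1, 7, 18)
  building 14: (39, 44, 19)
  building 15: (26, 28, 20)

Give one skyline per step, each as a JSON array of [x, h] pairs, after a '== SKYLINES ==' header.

== SKYLINES ==
[[30,17],[38,0]]
[[30,19],[39,0]]
[[30,19],[39,0]]
[[7,11],[11,0],[30,19],[39,0]]
[[7,11],[26,0],[30,19],[39,0]]
[[7,11],[26,0],[30,19],[39,0]]
[[7,11],[26,0],[30,19],[39,0]]
[[7,11],[26,0],[30,19],[39,0]]
[[7,11],[26,0],[30,19],[39,0]]
[[7,11],[26,10],[30,19],[39,0]]
[[7,11],[26,10],[30,19],[39,0]]
[[7,11],[26,10],[30,19],[39,0],[43,3],[46,0]]
[[1,18],[7,11],[26,10],[30,19],[39,0],[43,3],[46,0]]
[[1,18],[7,11],[26,10],[30,19],[44,3],[46,0]]
[[1,18],[7,11],[26,20],[28,10],[30,19],[44,3],[46,0]]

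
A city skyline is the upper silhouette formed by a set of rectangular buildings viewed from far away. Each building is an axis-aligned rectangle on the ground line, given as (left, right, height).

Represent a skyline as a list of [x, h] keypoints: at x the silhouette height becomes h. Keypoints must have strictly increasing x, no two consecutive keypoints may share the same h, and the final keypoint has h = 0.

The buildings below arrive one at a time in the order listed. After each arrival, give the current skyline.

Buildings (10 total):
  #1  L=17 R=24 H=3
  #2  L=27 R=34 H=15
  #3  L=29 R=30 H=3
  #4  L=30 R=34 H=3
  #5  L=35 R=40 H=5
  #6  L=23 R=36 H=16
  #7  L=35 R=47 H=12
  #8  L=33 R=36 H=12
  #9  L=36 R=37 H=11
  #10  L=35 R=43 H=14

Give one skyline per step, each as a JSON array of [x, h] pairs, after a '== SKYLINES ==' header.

== SKYLINES ==
[[17,3],[24,0]]
[[17,3],[24,0],[27,15],[34,0]]
[[17,3],[24,0],[27,15],[34,0]]
[[17,3],[24,0],[27,15],[34,0]]
[[17,3],[24,0],[27,15],[34,0],[35,5],[40,0]]
[[17,3],[23,16],[36,5],[40,0]]
[[17,3],[23,16],[36,12],[47,0]]
[[17,3],[23,16],[36,12],[47,0]]
[[17,3],[23,16],[36,12],[47,0]]
[[17,3],[23,16],[36,14],[43,12],[47,0]]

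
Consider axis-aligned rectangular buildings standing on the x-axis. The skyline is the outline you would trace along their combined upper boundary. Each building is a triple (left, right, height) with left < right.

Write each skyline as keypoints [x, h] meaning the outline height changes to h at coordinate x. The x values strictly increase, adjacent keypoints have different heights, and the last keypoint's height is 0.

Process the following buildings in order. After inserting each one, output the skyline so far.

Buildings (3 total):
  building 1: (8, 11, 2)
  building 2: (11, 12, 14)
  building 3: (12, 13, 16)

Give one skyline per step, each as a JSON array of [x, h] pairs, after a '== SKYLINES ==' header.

== SKYLINES ==
[[8,2],[11,0]]
[[8,2],[11,14],[12,0]]
[[8,2],[11,14],[12,16],[13,0]]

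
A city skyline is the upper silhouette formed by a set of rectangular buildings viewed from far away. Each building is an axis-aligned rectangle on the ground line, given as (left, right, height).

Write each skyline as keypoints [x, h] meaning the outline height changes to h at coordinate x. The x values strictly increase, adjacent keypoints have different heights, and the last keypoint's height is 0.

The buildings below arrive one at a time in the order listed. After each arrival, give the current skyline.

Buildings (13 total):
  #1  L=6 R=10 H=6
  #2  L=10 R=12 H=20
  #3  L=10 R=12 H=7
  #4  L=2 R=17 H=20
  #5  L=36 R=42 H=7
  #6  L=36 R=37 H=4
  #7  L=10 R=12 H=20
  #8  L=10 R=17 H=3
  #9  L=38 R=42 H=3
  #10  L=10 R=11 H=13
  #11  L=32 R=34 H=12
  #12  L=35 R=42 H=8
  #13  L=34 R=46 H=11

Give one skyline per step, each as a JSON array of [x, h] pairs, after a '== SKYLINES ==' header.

== SKYLINES ==
[[6,6],[10,0]]
[[6,6],[10,20],[12,0]]
[[6,6],[10,20],[12,0]]
[[2,20],[17,0]]
[[2,20],[17,0],[36,7],[42,0]]
[[2,20],[17,0],[36,7],[42,0]]
[[2,20],[17,0],[36,7],[42,0]]
[[2,20],[17,0],[36,7],[42,0]]
[[2,20],[17,0],[36,7],[42,0]]
[[2,20],[17,0],[36,7],[42,0]]
[[2,20],[17,0],[32,12],[34,0],[36,7],[42,0]]
[[2,20],[17,0],[32,12],[34,0],[35,8],[42,0]]
[[2,20],[17,0],[32,12],[34,11],[46,0]]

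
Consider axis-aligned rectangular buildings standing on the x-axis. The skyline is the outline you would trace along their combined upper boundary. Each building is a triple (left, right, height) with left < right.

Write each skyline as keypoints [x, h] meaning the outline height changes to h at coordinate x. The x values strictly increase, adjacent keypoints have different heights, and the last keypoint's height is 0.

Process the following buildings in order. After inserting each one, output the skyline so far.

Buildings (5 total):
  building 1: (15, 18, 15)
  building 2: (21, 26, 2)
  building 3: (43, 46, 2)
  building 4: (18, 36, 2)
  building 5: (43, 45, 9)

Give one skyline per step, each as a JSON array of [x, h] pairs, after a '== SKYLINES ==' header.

== SKYLINES ==
[[15,15],[18,0]]
[[15,15],[18,0],[21,2],[26,0]]
[[15,15],[18,0],[21,2],[26,0],[43,2],[46,0]]
[[15,15],[18,2],[36,0],[43,2],[46,0]]
[[15,15],[18,2],[36,0],[43,9],[45,2],[46,0]]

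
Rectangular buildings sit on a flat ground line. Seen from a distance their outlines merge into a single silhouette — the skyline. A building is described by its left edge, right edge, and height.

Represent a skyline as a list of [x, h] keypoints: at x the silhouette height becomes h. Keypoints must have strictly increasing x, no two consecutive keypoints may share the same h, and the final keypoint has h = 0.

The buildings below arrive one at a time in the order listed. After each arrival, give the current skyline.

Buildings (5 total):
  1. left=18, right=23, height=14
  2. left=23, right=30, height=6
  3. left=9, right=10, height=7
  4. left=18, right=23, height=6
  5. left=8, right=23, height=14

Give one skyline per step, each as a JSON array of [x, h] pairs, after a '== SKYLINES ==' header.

== SKYLINES ==
[[18,14],[23,0]]
[[18,14],[23,6],[30,0]]
[[9,7],[10,0],[18,14],[23,6],[30,0]]
[[9,7],[10,0],[18,14],[23,6],[30,0]]
[[8,14],[23,6],[30,0]]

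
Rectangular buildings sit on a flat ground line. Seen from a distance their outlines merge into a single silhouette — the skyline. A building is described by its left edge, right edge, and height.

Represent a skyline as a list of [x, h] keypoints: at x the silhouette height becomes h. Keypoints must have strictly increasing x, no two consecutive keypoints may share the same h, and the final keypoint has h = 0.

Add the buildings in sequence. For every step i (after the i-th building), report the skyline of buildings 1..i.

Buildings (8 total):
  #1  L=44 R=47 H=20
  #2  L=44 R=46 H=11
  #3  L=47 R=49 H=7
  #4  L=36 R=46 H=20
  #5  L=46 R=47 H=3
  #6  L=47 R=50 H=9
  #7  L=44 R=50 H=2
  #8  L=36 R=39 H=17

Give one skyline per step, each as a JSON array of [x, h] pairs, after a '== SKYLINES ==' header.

== SKYLINES ==
[[44,20],[47,0]]
[[44,20],[47,0]]
[[44,20],[47,7],[49,0]]
[[36,20],[47,7],[49,0]]
[[36,20],[47,7],[49,0]]
[[36,20],[47,9],[50,0]]
[[36,20],[47,9],[50,0]]
[[36,20],[47,9],[50,0]]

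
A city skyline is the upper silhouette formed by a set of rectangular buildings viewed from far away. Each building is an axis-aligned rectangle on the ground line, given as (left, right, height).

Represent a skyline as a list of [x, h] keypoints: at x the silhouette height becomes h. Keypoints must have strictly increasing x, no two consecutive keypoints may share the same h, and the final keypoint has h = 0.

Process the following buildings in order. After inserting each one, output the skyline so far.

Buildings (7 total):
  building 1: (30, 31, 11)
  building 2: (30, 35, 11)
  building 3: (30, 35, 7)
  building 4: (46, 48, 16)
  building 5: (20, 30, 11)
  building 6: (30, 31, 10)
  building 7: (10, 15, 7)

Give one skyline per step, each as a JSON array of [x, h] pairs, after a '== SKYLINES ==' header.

== SKYLINES ==
[[30,11],[31,0]]
[[30,11],[35,0]]
[[30,11],[35,0]]
[[30,11],[35,0],[46,16],[48,0]]
[[20,11],[35,0],[46,16],[48,0]]
[[20,11],[35,0],[46,16],[48,0]]
[[10,7],[15,0],[20,11],[35,0],[46,16],[48,0]]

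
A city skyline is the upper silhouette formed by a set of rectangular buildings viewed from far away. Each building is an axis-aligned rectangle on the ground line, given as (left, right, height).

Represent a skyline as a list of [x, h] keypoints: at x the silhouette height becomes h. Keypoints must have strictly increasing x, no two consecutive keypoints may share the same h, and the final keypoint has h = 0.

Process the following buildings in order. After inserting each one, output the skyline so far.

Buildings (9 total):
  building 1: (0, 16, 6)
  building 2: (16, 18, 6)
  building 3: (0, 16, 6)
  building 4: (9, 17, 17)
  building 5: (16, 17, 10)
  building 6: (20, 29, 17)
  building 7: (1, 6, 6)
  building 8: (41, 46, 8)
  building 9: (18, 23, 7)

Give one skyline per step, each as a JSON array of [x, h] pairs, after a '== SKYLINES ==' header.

== SKYLINES ==
[[0,6],[16,0]]
[[0,6],[18,0]]
[[0,6],[18,0]]
[[0,6],[9,17],[17,6],[18,0]]
[[0,6],[9,17],[17,6],[18,0]]
[[0,6],[9,17],[17,6],[18,0],[20,17],[29,0]]
[[0,6],[9,17],[17,6],[18,0],[20,17],[29,0]]
[[0,6],[9,17],[17,6],[18,0],[20,17],[29,0],[41,8],[46,0]]
[[0,6],[9,17],[17,6],[18,7],[20,17],[29,0],[41,8],[46,0]]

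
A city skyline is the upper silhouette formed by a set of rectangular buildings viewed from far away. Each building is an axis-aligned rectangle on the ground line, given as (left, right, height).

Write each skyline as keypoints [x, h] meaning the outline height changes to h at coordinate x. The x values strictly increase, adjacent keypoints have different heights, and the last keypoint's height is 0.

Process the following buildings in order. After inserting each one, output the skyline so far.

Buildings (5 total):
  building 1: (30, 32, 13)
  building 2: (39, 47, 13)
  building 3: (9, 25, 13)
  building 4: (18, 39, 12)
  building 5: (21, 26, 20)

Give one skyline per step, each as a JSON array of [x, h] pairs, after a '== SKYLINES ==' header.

== SKYLINES ==
[[30,13],[32,0]]
[[30,13],[32,0],[39,13],[47,0]]
[[9,13],[25,0],[30,13],[32,0],[39,13],[47,0]]
[[9,13],[25,12],[30,13],[32,12],[39,13],[47,0]]
[[9,13],[21,20],[26,12],[30,13],[32,12],[39,13],[47,0]]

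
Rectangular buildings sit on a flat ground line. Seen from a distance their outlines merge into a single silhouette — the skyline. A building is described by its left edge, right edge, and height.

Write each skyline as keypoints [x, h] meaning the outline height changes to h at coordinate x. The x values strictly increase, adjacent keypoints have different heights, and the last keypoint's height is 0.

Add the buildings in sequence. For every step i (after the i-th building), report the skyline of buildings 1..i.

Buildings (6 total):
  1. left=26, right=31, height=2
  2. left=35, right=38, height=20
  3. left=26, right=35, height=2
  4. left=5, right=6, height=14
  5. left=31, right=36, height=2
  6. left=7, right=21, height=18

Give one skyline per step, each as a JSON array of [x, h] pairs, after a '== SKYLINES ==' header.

== SKYLINES ==
[[26,2],[31,0]]
[[26,2],[31,0],[35,20],[38,0]]
[[26,2],[35,20],[38,0]]
[[5,14],[6,0],[26,2],[35,20],[38,0]]
[[5,14],[6,0],[26,2],[35,20],[38,0]]
[[5,14],[6,0],[7,18],[21,0],[26,2],[35,20],[38,0]]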